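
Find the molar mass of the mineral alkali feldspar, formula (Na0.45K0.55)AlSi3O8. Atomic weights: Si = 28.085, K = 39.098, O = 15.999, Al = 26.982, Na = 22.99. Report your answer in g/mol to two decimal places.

271.08 g/mol

M = 0.45*22.99 + 0.55*39.098 + 1*26.982 + 3*28.085 + 8*15.999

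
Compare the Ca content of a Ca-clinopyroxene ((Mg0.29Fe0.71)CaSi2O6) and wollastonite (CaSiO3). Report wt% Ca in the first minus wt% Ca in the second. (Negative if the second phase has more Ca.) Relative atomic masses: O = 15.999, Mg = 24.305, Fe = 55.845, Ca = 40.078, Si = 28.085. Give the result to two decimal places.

-17.73 percentage points

First mineral: 40.078 g Ca in 238.940 g formula = 16.77 wt% Ca.
Second mineral: 40.078 g Ca in 116.160 g formula = 34.50 wt% Ca.
16.77% − 34.50% gives a difference of -17.73 percentage points.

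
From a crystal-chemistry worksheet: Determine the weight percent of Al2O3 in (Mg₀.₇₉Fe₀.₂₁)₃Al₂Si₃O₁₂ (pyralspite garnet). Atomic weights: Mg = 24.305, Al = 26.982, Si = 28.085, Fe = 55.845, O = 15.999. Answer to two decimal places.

24.10 wt%

M((Mg₀.₇₉Fe₀.₂₁)₃Al₂Si₃O₁₂) = 422.992 g/mol; M(Al2O3) = 101.961 g/mol.
Moles Al2O3 per formula unit = 2 Al ÷ 2 = 1.0000.
Al2O3 fraction = (1.0000 × 101.961) / 422.992 = 101.961/422.992 = 0.2410.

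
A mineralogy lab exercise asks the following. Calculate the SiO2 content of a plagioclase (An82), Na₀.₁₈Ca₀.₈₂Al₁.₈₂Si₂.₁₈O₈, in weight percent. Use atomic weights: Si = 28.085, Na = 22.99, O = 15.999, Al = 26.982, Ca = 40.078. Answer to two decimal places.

47.57 wt%

Molar mass of Na₀.₁₈Ca₀.₈₂Al₁.₈₂Si₂.₁₈O₈ = 0.18·22.99 + 0.82·40.078 + 1.82·26.982 + 2.18·28.085 + 8·15.999 = 275.327 g/mol.
Each formula unit contains 2.18 Si, equivalent to 2.18/1 = 2.1800 mol SiO2.
M(SiO2) = 1×28.085 + 2×15.999 = 60.083 g/mol.
Mass of SiO2 per formula unit = 2.1800 × 60.083 = 130.981 g.
SiO2 wt% = 130.981 / 275.327 × 100 = 47.57%.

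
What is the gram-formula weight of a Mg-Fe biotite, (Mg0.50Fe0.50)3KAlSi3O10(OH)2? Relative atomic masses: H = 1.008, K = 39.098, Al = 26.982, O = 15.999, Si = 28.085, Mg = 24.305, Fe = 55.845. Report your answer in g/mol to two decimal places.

M = 1.50·24.305 + 1.50·55.845 + 1·39.098 + 1·26.982 + 3·28.085 + 12·15.999 + 2·1.008

464.56 g/mol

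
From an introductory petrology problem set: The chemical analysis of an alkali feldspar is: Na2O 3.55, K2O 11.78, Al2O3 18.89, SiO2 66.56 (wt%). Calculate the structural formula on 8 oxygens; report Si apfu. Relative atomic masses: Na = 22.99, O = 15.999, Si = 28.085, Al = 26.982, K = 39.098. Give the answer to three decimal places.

3.55 wt% Na2O ÷ 61.979 g/mol = 0.05728 mol, giving 0.11456 Na and 0.05728 O.
11.78 wt% K2O ÷ 94.195 g/mol = 0.12506 mol, giving 0.25012 K and 0.12506 O.
18.89 wt% Al2O3 ÷ 101.961 g/mol = 0.18527 mol, giving 0.37054 Al and 0.55581 O.
66.56 wt% SiO2 ÷ 60.083 g/mol = 1.10780 mol, giving 1.10780 Si and 2.21560 O.
Oxygen sums to 2.95375; scaling by 8/2.95375 = 2.70842 puts the formula on 8 O.
Si: 1.10780 × 2.70842 = 3.000 atoms per formula unit.

3.000 Si apfu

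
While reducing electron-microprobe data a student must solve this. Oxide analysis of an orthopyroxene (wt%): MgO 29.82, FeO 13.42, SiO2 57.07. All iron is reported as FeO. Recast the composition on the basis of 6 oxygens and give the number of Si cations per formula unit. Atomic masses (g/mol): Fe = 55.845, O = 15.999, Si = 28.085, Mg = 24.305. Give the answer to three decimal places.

2.016 Si apfu

MgO (M=40.304): mol = 0.73988; Mg = 0.73988, O = 0.73988.
FeO (M=71.844): mol = 0.18679; Fe = 0.18679, O = 0.18679.
SiO2 (M=60.083): mol = 0.94985; Si = 0.94985, O = 1.89970.
ΣO = 2.82637; factor = 6/ΣO = 2.12286.
Si apfu = 0.94985 × 2.12286 = 2.016.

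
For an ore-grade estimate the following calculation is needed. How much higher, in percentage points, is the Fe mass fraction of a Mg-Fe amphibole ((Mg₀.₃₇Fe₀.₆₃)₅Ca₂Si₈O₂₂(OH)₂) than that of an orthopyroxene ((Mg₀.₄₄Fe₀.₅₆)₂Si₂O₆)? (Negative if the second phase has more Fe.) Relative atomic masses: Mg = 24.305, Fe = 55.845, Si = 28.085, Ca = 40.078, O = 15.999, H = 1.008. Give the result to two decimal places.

M((Mg₀.₃₇Fe₀.₆₃)₅Ca₂Si₈O₂₂(OH)₂) = 911.704 g/mol, so wt% Fe = 175.912/911.704 × 100 = 19.29%.
M((Mg₀.₄₄Fe₀.₅₆)₂Si₂O₆) = 236.099 g/mol, so wt% Fe = 62.546/236.099 × 100 = 26.49%.
19.29 − 26.49 = -7.20 pp.

-7.20 percentage points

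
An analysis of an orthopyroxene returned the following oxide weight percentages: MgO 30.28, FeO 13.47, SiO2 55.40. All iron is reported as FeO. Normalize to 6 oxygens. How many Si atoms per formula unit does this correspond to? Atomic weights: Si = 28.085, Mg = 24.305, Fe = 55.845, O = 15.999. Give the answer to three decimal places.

MgO: 30.28/40.304 = 0.75129 mol → 0.75129 mol Mg, 0.75129 mol O.
FeO: 13.47/71.844 = 0.18749 mol → 0.18749 mol Fe, 0.18749 mol O.
SiO2: 55.40/60.083 = 0.92206 mol → 0.92206 mol Si, 1.84412 mol O.
Total oxygen = 2.78290 mol. Normalization factor = 6/2.78290 = 2.15602.
Si per 6 O = 0.92206 × 2.15602 = 1.988.

1.988 Si apfu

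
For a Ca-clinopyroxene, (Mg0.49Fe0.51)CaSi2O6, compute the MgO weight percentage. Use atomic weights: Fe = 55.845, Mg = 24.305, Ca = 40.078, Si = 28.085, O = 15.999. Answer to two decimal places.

8.49 wt%

Molar mass of (Mg0.49Fe0.51)CaSi2O6 = 0.49*24.305 + 0.51*55.845 + 1*40.078 + 2*28.085 + 6*15.999 = 232.632 g/mol.
Each formula unit contains 0.49 Mg, equivalent to 0.49/1 = 0.4900 mol MgO.
M(MgO) = 1×24.305 + 1×15.999 = 40.304 g/mol.
Mass of MgO per formula unit = 0.4900 × 40.304 = 19.749 g.
MgO wt% = 19.749 / 232.632 × 100 = 8.49%.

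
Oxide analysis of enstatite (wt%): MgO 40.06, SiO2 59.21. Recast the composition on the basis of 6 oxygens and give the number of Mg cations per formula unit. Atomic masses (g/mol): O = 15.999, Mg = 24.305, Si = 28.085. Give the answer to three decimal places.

MgO (M=40.304): mol = 0.99395; Mg = 0.99395, O = 0.99395.
SiO2 (M=60.083): mol = 0.98547; Si = 0.98547, O = 1.97094.
ΣO = 2.96489; factor = 6/ΣO = 2.02368.
Mg apfu = 0.99395 × 2.02368 = 2.011.

2.011 Mg apfu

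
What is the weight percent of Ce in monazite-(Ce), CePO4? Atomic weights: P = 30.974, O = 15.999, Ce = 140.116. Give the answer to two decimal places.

59.60 weight percent

M(CePO4) = 235.086 g/mol.
Ce contributes 1 × 140.116 = 140.116 g per mole.
140.116/235.086 = 0.5960 → 59.60%.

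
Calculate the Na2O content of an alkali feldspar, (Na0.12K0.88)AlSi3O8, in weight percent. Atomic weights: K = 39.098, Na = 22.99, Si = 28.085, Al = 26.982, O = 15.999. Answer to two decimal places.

M((Na0.12K0.88)AlSi3O8) = 276.394 g/mol; M(Na2O) = 61.979 g/mol.
Moles Na2O per formula unit = 0.12 Na ÷ 2 = 0.0600.
Na2O fraction = (0.0600 × 61.979) / 276.394 = 3.719/276.394 = 0.0135.

1.35 wt%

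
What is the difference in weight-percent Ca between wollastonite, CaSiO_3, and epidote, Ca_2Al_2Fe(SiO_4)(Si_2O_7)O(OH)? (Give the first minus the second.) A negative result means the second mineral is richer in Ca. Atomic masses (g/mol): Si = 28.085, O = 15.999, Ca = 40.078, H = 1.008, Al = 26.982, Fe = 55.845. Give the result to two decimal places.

Ca in CaSiO_3: molar mass 116.160 g/mol; 1×40.078 = 40.078 g → 34.50 wt%.
Ca in Ca_2Al_2Fe(SiO_4)(Si_2O_7)O(OH): molar mass 483.215 g/mol; 2×40.078 = 80.156 g → 16.59 wt%.
Difference = 34.50 − 16.59 = 17.91 percentage points.

17.91 percentage points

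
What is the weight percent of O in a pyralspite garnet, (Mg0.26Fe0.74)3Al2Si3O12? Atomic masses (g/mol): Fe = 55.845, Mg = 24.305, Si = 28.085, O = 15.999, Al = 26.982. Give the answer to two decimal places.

Molar mass of (Mg0.26Fe0.74)3Al2Si3O12: 0.78·24.305 + 2.22·55.845 + 2·26.982 + 3·28.085 + 12·15.999 = 473.141 g/mol.
Mass of O per formula unit: 12 × 15.999 = 191.988 g.
Weight fraction O = 191.988 / 473.141 = 0.4058.

40.58 mass %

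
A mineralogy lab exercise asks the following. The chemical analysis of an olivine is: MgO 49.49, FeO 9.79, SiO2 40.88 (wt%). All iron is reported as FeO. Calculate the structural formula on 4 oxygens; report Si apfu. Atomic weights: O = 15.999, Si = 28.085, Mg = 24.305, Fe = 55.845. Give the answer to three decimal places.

0.999 Si apfu

MgO (M=40.304): mol = 1.22792; Mg = 1.22792, O = 1.22792.
FeO (M=71.844): mol = 0.13627; Fe = 0.13627, O = 0.13627.
SiO2 (M=60.083): mol = 0.68039; Si = 0.68039, O = 1.36078.
ΣO = 2.72497; factor = 4/ΣO = 1.46791.
Si apfu = 0.68039 × 1.46791 = 0.999.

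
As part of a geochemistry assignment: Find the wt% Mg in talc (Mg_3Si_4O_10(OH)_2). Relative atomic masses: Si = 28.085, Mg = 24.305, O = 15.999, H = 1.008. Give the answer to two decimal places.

19.23 mass %

M(Mg_3Si_4O_10(OH)_2) = 379.259 g/mol.
Mg contributes 3 × 24.305 = 72.915 g per mole.
72.915/379.259 = 0.1923 → 19.23%.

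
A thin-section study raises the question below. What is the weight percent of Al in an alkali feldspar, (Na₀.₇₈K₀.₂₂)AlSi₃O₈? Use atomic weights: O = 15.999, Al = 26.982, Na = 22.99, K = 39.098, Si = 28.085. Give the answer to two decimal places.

10.15 weight percent

Formula mass = 0.78×22.99 + 0.22×39.098 + 1×26.982 + 3×28.085 + 8×15.999 = 265.763 g/mol, of which 26.982 g is Al.
So Al makes up 26.982/265.763 = 0.1015 of the mass, i.e. 10.15%.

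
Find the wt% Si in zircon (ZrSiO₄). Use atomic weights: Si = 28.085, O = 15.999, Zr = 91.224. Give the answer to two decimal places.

M(ZrSiO₄) = 183.305 g/mol.
Si contributes 1 × 28.085 = 28.085 g per mole.
28.085/183.305 = 0.1532 → 15.32%.

15.32 mass %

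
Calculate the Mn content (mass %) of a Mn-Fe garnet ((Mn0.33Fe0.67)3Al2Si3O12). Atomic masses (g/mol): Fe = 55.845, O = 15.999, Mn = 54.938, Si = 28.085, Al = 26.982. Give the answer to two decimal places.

Molar mass of (Mn0.33Fe0.67)3Al2Si3O12: 0.99×54.938 + 2.01×55.845 + 2×26.982 + 3×28.085 + 12×15.999 = 496.844 g/mol.
Mass of Mn per formula unit: 0.99 × 54.938 = 54.389 g.
Weight fraction Mn = 54.389 / 496.844 = 0.1095.

10.95 mass %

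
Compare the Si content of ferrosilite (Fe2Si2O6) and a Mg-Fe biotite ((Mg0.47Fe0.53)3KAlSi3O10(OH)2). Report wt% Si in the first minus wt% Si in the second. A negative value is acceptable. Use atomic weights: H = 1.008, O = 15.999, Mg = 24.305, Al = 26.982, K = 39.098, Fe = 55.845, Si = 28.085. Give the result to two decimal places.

M(Fe2Si2O6) = 263.854 g/mol, so wt% Si = 56.170/263.854 × 100 = 21.29%.
M((Mg0.47Fe0.53)3KAlSi3O10(OH)2) = 467.403 g/mol, so wt% Si = 84.255/467.403 × 100 = 18.03%.
21.29 − 18.03 = 3.26 pp.

3.26 percentage points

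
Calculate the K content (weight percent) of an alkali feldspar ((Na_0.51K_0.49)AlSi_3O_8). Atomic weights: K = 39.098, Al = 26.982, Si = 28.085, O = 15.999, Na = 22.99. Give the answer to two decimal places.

M((Na_0.51K_0.49)AlSi_3O_8) = 270.112 g/mol.
K contributes 0.49 × 39.098 = 19.158 g per mole.
19.158/270.112 = 0.0709 → 7.09%.

7.09 weight percent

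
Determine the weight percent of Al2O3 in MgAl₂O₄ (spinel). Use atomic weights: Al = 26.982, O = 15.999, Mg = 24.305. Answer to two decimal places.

Molar mass of MgAl₂O₄ = 1·24.305 + 2·26.982 + 4·15.999 = 142.265 g/mol.
Each formula unit contains 2 Al, equivalent to 2/2 = 1.0000 mol Al2O3.
M(Al2O3) = 2×26.982 + 3×15.999 = 101.961 g/mol.
Mass of Al2O3 per formula unit = 1.0000 × 101.961 = 101.961 g.
Al2O3 wt% = 101.961 / 142.265 × 100 = 71.67%.

71.67 wt%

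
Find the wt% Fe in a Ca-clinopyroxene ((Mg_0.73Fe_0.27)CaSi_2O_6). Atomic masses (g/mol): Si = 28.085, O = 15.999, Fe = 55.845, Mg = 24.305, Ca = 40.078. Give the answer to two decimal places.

6.70 mass %

Formula mass = 0.73*24.305 + 0.27*55.845 + 1*40.078 + 2*28.085 + 6*15.999 = 225.063 g/mol, of which 15.078 g is Fe.
So Fe makes up 15.078/225.063 = 0.0670 of the mass, i.e. 6.70%.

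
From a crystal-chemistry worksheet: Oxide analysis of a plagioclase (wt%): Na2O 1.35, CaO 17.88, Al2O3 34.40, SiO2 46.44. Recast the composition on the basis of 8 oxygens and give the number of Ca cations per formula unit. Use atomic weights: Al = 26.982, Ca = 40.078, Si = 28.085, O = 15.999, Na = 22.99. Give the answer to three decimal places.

1.35 wt% Na2O ÷ 61.979 g/mol = 0.02178 mol, giving 0.04356 Na and 0.02178 O.
17.88 wt% CaO ÷ 56.077 g/mol = 0.31885 mol, giving 0.31885 Ca and 0.31885 O.
34.40 wt% Al2O3 ÷ 101.961 g/mol = 0.33738 mol, giving 0.67476 Al and 1.01214 O.
46.44 wt% SiO2 ÷ 60.083 g/mol = 0.77293 mol, giving 0.77293 Si and 1.54586 O.
Oxygen sums to 2.89863; scaling by 8/2.89863 = 2.75992 puts the formula on 8 O.
Ca: 0.31885 × 2.75992 = 0.880 atoms per formula unit.

0.880 Ca apfu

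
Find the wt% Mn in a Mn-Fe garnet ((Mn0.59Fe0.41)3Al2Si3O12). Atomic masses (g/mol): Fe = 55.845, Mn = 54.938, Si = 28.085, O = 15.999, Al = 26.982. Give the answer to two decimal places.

19.60 weight percent

Formula mass = 1.77×54.938 + 1.23×55.845 + 2×26.982 + 3×28.085 + 12×15.999 = 496.137 g/mol, of which 97.240 g is Mn.
So Mn makes up 97.240/496.137 = 0.1960 of the mass, i.e. 19.60%.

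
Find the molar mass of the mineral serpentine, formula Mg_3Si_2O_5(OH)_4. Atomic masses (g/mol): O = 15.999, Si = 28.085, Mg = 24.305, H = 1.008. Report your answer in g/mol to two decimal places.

277.11 g/mol

M = 3*24.305 + 2*28.085 + 9*15.999 + 4*1.008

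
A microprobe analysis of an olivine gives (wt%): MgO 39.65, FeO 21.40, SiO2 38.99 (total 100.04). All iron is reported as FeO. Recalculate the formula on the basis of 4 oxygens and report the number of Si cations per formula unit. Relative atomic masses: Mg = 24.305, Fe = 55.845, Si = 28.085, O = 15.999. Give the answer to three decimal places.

1.006 Si apfu

MgO: 39.65/40.304 = 0.98377 mol → 0.98377 mol Mg, 0.98377 mol O.
FeO: 21.40/71.844 = 0.29787 mol → 0.29787 mol Fe, 0.29787 mol O.
SiO2: 38.99/60.083 = 0.64894 mol → 0.64894 mol Si, 1.29788 mol O.
Total oxygen = 2.57952 mol. Normalization factor = 4/2.57952 = 1.55068.
Si per 4 O = 0.64894 × 1.55068 = 1.006.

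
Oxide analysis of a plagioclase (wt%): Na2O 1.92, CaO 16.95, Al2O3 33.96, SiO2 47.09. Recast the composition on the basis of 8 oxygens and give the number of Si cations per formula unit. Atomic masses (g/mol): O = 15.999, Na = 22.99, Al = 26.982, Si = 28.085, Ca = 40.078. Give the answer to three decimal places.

Na2O (M=61.979): mol = 0.03098; Na = 0.06196, O = 0.03098.
CaO (M=56.077): mol = 0.30226; Ca = 0.30226, O = 0.30226.
Al2O3 (M=101.961): mol = 0.33307; Al = 0.66614, O = 0.99921.
SiO2 (M=60.083): mol = 0.78375; Si = 0.78375, O = 1.56750.
ΣO = 2.89995; factor = 8/ΣO = 2.75867.
Si apfu = 0.78375 × 2.75867 = 2.162.

2.162 Si apfu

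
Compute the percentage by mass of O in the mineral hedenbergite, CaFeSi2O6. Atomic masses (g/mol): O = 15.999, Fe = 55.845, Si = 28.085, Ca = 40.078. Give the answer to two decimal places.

38.69 wt%

Formula mass = 1·40.078 + 1·55.845 + 2·28.085 + 6·15.999 = 248.087 g/mol, of which 95.994 g is O.
So O makes up 95.994/248.087 = 0.3869 of the mass, i.e. 38.69%.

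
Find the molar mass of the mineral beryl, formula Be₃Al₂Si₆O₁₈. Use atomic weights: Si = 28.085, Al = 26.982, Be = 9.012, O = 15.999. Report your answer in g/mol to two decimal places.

The formula mass is the sum 3·9.012 + 2·26.982 + 6·28.085 + 18·15.999.

537.49 g/mol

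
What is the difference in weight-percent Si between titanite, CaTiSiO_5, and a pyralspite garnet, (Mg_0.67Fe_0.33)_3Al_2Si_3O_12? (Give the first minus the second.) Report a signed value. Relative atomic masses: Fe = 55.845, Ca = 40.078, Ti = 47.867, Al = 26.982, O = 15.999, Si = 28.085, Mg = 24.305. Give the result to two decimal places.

Si in CaTiSiO_5: molar mass 196.025 g/mol; 1×28.085 = 28.085 g → 14.33 wt%.
Si in (Mg_0.67Fe_0.33)_3Al_2Si_3O_12: molar mass 434.347 g/mol; 3×28.085 = 84.255 g → 19.40 wt%.
Difference = 14.33 − 19.40 = -5.07 percentage points.

-5.07 percentage points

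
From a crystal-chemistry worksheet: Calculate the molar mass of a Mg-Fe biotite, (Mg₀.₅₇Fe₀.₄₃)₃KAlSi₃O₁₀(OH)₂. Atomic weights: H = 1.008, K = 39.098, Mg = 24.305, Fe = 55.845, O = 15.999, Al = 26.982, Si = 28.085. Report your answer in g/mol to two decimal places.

457.94 g/mol

M = 1.71(24.305) + 1.29(55.845) + 1(39.098) + 1(26.982) + 3(28.085) + 12(15.999) + 2(1.008)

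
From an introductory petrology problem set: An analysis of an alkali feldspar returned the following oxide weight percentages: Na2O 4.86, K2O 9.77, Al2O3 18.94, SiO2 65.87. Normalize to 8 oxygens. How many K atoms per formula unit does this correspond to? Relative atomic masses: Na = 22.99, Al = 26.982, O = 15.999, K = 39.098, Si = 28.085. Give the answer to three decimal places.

0.566 K apfu

4.86 wt% Na2O ÷ 61.979 g/mol = 0.07841 mol, giving 0.15682 Na and 0.07841 O.
9.77 wt% K2O ÷ 94.195 g/mol = 0.10372 mol, giving 0.20744 K and 0.10372 O.
18.94 wt% Al2O3 ÷ 101.961 g/mol = 0.18576 mol, giving 0.37152 Al and 0.55728 O.
65.87 wt% SiO2 ÷ 60.083 g/mol = 1.09632 mol, giving 1.09632 Si and 2.19264 O.
Oxygen sums to 2.93205; scaling by 8/2.93205 = 2.72847 puts the formula on 8 O.
K: 0.20744 × 2.72847 = 0.566 atoms per formula unit.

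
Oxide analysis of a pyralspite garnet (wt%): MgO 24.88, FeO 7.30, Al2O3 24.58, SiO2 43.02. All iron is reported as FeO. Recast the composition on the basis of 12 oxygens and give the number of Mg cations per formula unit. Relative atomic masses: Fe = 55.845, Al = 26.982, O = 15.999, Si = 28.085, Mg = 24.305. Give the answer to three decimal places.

24.88 wt% MgO ÷ 40.304 g/mol = 0.61731 mol, giving 0.61731 Mg and 0.61731 O.
7.30 wt% FeO ÷ 71.844 g/mol = 0.10161 mol, giving 0.10161 Fe and 0.10161 O.
24.58 wt% Al2O3 ÷ 101.961 g/mol = 0.24107 mol, giving 0.48214 Al and 0.72321 O.
43.02 wt% SiO2 ÷ 60.083 g/mol = 0.71601 mol, giving 0.71601 Si and 1.43202 O.
Oxygen sums to 2.87415; scaling by 12/2.87415 = 4.17515 puts the formula on 12 O.
Mg: 0.61731 × 4.17515 = 2.577 atoms per formula unit.

2.577 Mg apfu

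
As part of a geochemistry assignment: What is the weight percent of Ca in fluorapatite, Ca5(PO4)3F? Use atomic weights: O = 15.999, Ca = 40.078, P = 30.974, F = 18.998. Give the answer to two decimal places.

M(Ca5(PO4)3F) = 504.298 g/mol.
Ca contributes 5 × 40.078 = 200.390 g per mole.
200.390/504.298 = 0.3974 → 39.74%.

39.74 weight percent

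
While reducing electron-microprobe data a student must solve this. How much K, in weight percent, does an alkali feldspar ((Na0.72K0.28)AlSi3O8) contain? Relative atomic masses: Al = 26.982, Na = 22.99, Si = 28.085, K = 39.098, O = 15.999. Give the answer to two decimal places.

Molar mass of (Na0.72K0.28)AlSi3O8: 0.72·22.99 + 0.28·39.098 + 1·26.982 + 3·28.085 + 8·15.999 = 266.729 g/mol.
Mass of K per formula unit: 0.28 × 39.098 = 10.947 g.
Weight fraction K = 10.947 / 266.729 = 0.0410.

4.10 weight percent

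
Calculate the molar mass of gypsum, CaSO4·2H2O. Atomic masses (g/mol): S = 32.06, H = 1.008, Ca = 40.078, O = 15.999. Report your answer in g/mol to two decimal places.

The formula mass is the sum 1×40.078 + 1×32.06 + 6×15.999 + 4×1.008.

172.16 g/mol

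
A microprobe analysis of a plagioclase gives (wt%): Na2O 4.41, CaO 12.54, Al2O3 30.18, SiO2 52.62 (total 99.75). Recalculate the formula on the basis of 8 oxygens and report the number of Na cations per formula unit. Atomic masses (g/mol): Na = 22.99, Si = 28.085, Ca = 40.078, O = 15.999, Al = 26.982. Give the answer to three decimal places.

0.388 Na apfu

Na2O (M=61.979): mol = 0.07115; Na = 0.14230, O = 0.07115.
CaO (M=56.077): mol = 0.22362; Ca = 0.22362, O = 0.22362.
Al2O3 (M=101.961): mol = 0.29600; Al = 0.59200, O = 0.88800.
SiO2 (M=60.083): mol = 0.87579; Si = 0.87579, O = 1.75158.
ΣO = 2.93435; factor = 8/ΣO = 2.72633.
Na apfu = 0.14230 × 2.72633 = 0.388.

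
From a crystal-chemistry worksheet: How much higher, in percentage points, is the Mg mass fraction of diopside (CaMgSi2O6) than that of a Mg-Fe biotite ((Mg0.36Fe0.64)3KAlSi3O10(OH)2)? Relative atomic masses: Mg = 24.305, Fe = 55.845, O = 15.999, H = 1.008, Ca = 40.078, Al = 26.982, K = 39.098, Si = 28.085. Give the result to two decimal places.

Mg in CaMgSi2O6: molar mass 216.547 g/mol; 1×24.305 = 24.305 g → 11.22 wt%.
Mg in (Mg0.36Fe0.64)3KAlSi3O10(OH)2: molar mass 477.811 g/mol; 1.08×24.305 = 26.249 g → 5.49 wt%.
Difference = 11.22 − 5.49 = 5.73 percentage points.

5.73 percentage points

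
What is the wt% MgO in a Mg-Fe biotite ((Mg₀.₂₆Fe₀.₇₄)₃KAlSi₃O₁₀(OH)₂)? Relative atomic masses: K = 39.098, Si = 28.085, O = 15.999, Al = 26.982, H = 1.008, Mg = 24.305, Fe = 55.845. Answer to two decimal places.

6.45 wt%

Molar mass of (Mg₀.₂₆Fe₀.₇₄)₃KAlSi₃O₁₀(OH)₂ = 0.78*24.305 + 2.22*55.845 + 1*39.098 + 1*26.982 + 3*28.085 + 12*15.999 + 2*1.008 = 487.273 g/mol.
Each formula unit contains 0.78 Mg, equivalent to 0.78/1 = 0.7800 mol MgO.
M(MgO) = 1×24.305 + 1×15.999 = 40.304 g/mol.
Mass of MgO per formula unit = 0.7800 × 40.304 = 31.437 g.
MgO wt% = 31.437 / 487.273 × 100 = 6.45%.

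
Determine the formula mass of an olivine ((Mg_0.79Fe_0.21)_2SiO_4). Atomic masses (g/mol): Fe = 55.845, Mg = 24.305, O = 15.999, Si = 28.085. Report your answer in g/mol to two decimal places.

153.94 g/mol

Mg: 1.58 × 24.305 = 38.4019
Fe: 0.42 × 55.845 = 23.4549
Si: 1 × 28.085 = 28.0850
O: 4 × 15.999 = 63.9960
Summing the contributions gives the formula mass.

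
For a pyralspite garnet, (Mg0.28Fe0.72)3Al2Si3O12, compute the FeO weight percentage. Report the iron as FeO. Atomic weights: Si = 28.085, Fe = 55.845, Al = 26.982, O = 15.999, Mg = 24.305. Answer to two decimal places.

Formula mass = 471.248 g/mol.
2.16 Fe → 2.1600 mol FeO per formula unit; M(FeO) = 71.844, so FeO mass = 155.183 g.
155.183/471.248 × 100 = 32.93 wt%.

32.93 wt%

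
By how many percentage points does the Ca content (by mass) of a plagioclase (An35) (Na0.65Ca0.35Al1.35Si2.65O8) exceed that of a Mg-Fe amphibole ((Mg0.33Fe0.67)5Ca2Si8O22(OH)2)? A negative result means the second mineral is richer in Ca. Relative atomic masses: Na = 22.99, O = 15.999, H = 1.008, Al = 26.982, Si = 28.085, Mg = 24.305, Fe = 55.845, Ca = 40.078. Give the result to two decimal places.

First mineral: 14.027 g Ca in 267.814 g formula = 5.24 wt% Ca.
Second mineral: 80.156 g Ca in 918.012 g formula = 8.73 wt% Ca.
5.24% − 8.73% gives a difference of -3.49 percentage points.

-3.49 percentage points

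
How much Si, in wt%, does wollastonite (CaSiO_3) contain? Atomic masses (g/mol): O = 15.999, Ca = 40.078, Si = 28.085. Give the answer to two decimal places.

M(CaSiO_3) = 116.160 g/mol.
Si contributes 1 × 28.085 = 28.085 g per mole.
28.085/116.160 = 0.2418 → 24.18%.

24.18 wt%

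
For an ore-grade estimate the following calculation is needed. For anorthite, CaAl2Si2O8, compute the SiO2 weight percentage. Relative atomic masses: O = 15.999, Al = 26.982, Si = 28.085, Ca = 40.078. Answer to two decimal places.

43.19 wt%

Molar mass of CaAl2Si2O8 = 1*40.078 + 2*26.982 + 2*28.085 + 8*15.999 = 278.204 g/mol.
Each formula unit contains 2 Si, equivalent to 2/1 = 2.0000 mol SiO2.
M(SiO2) = 1×28.085 + 2×15.999 = 60.083 g/mol.
Mass of SiO2 per formula unit = 2.0000 × 60.083 = 120.166 g.
SiO2 wt% = 120.166 / 278.204 × 100 = 43.19%.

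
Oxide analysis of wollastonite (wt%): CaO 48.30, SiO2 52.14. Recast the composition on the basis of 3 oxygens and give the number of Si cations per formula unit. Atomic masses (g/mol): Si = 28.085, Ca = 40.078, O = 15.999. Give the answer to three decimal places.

1.002 Si apfu

CaO (M=56.077): mol = 0.86132; Ca = 0.86132, O = 0.86132.
SiO2 (M=60.083): mol = 0.86780; Si = 0.86780, O = 1.73560.
ΣO = 2.59692; factor = 3/ΣO = 1.15521.
Si apfu = 0.86780 × 1.15521 = 1.002.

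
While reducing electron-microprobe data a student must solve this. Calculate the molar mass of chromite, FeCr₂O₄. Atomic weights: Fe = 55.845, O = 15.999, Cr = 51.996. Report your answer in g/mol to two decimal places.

223.83 g/mol

Fe: 1 × 55.845 = 55.8450
Cr: 2 × 51.996 = 103.9920
O: 4 × 15.999 = 63.9960
Summing the contributions gives the formula mass.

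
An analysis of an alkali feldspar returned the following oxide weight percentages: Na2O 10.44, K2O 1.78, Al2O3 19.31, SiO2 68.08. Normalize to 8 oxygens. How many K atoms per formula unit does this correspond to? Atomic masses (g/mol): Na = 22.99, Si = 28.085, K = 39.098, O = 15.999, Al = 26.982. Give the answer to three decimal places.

0.100 K apfu

10.44 wt% Na2O ÷ 61.979 g/mol = 0.16844 mol, giving 0.33688 Na and 0.16844 O.
1.78 wt% K2O ÷ 94.195 g/mol = 0.01890 mol, giving 0.03780 K and 0.01890 O.
19.31 wt% Al2O3 ÷ 101.961 g/mol = 0.18939 mol, giving 0.37878 Al and 0.56817 O.
68.08 wt% SiO2 ÷ 60.083 g/mol = 1.13310 mol, giving 1.13310 Si and 2.26620 O.
Oxygen sums to 3.02171; scaling by 8/3.02171 = 2.64751 puts the formula on 8 O.
K: 0.03780 × 2.64751 = 0.100 atoms per formula unit.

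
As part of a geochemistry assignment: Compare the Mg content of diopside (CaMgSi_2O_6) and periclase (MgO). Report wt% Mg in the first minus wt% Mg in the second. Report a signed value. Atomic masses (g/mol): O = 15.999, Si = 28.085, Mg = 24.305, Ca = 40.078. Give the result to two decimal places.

-49.08 percentage points

First mineral: 24.305 g Mg in 216.547 g formula = 11.22 wt% Mg.
Second mineral: 24.305 g Mg in 40.304 g formula = 60.30 wt% Mg.
11.22% − 60.30% gives a difference of -49.08 percentage points.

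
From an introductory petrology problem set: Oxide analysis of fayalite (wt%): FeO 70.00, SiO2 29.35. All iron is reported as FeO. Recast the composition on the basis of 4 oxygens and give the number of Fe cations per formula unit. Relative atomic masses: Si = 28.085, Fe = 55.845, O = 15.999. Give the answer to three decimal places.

FeO (M=71.844): mol = 0.97433; Fe = 0.97433, O = 0.97433.
SiO2 (M=60.083): mol = 0.48849; Si = 0.48849, O = 0.97698.
ΣO = 1.95131; factor = 4/ΣO = 2.04990.
Fe apfu = 0.97433 × 2.04990 = 1.997.

1.997 Fe apfu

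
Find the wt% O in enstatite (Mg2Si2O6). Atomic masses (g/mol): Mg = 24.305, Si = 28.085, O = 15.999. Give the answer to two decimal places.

47.81 wt%

Formula mass = 2×24.305 + 2×28.085 + 6×15.999 = 200.774 g/mol, of which 95.994 g is O.
So O makes up 95.994/200.774 = 0.4781 of the mass, i.e. 47.81%.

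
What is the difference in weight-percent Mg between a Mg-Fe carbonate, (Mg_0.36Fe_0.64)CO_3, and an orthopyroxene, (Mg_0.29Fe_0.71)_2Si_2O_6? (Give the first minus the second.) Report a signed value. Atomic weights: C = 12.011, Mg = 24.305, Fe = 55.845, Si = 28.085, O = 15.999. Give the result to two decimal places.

2.63 percentage points

M((Mg_0.36Fe_0.64)CO_3) = 104.499 g/mol, so wt% Mg = 8.750/104.499 × 100 = 8.37%.
M((Mg_0.29Fe_0.71)_2Si_2O_6) = 245.561 g/mol, so wt% Mg = 14.097/245.561 × 100 = 5.74%.
8.37 − 5.74 = 2.63 pp.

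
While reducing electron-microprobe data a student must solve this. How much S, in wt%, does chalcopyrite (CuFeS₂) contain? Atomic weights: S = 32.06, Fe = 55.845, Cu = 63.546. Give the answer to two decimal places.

Formula mass = 1*63.546 + 1*55.845 + 2*32.06 = 183.511 g/mol, of which 64.120 g is S.
So S makes up 64.120/183.511 = 0.3494 of the mass, i.e. 34.94%.

34.94 wt%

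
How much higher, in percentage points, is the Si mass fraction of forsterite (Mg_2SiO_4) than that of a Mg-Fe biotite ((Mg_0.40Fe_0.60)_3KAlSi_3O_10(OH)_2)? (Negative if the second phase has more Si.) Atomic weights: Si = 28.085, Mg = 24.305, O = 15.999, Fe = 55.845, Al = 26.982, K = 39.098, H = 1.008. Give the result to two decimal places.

Si in Mg_2SiO_4: molar mass 140.691 g/mol; 1×28.085 = 28.085 g → 19.96 wt%.
Si in (Mg_0.40Fe_0.60)_3KAlSi_3O_10(OH)_2: molar mass 474.026 g/mol; 3×28.085 = 84.255 g → 17.77 wt%.
Difference = 19.96 − 17.77 = 2.19 percentage points.

2.19 percentage points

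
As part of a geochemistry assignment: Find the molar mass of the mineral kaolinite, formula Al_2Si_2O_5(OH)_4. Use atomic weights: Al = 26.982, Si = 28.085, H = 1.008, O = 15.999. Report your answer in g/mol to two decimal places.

258.16 g/mol

The formula mass is the sum 2·26.982 + 2·28.085 + 9·15.999 + 4·1.008.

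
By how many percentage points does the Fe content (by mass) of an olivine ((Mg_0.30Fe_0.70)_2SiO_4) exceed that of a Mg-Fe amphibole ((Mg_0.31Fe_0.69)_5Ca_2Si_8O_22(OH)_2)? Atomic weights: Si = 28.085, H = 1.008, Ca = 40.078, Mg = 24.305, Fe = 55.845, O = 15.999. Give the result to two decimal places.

M((Mg_0.30Fe_0.70)_2SiO_4) = 184.847 g/mol, so wt% Fe = 78.183/184.847 × 100 = 42.30%.
M((Mg_0.31Fe_0.69)_5Ca_2Si_8O_22(OH)_2) = 921.166 g/mol, so wt% Fe = 192.665/921.166 × 100 = 20.92%.
42.30 − 20.92 = 21.38 pp.

21.38 percentage points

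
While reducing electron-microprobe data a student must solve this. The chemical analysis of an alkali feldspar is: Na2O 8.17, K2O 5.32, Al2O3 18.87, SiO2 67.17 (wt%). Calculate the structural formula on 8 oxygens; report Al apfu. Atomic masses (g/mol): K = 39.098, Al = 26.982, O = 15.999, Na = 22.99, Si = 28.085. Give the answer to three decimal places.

0.994 Al apfu

8.17 wt% Na2O ÷ 61.979 g/mol = 0.13182 mol, giving 0.26364 Na and 0.13182 O.
5.32 wt% K2O ÷ 94.195 g/mol = 0.05648 mol, giving 0.11296 K and 0.05648 O.
18.87 wt% Al2O3 ÷ 101.961 g/mol = 0.18507 mol, giving 0.37014 Al and 0.55521 O.
67.17 wt% SiO2 ÷ 60.083 g/mol = 1.11795 mol, giving 1.11795 Si and 2.23590 O.
Oxygen sums to 2.97941; scaling by 8/2.97941 = 2.68510 puts the formula on 8 O.
Al: 0.37014 × 2.68510 = 0.994 atoms per formula unit.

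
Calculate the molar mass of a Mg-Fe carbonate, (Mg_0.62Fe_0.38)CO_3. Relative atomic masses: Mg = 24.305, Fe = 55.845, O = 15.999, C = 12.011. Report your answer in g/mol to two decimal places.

Mg: 0.62 × 24.305 = 15.0691
Fe: 0.38 × 55.845 = 21.2211
C: 1 × 12.011 = 12.0110
O: 3 × 15.999 = 47.9970
Summing the contributions gives the formula mass.

96.30 g/mol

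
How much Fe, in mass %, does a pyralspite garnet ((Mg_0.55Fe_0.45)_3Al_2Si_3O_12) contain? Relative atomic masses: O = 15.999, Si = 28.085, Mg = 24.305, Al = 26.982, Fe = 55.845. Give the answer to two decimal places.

Molar mass of (Mg_0.55Fe_0.45)_3Al_2Si_3O_12: 1.65*24.305 + 1.35*55.845 + 2*26.982 + 3*28.085 + 12*15.999 = 445.701 g/mol.
Mass of Fe per formula unit: 1.35 × 55.845 = 75.391 g.
Weight fraction Fe = 75.391 / 445.701 = 0.1692.

16.92 mass %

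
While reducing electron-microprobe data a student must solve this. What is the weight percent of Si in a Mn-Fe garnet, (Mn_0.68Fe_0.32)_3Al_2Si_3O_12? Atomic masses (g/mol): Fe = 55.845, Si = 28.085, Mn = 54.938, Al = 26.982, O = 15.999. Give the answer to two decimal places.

16.99 weight percent

Molar mass of (Mn_0.68Fe_0.32)_3Al_2Si_3O_12: 2.04·54.938 + 0.96·55.845 + 2·26.982 + 3·28.085 + 12·15.999 = 495.892 g/mol.
Mass of Si per formula unit: 3 × 28.085 = 84.255 g.
Weight fraction Si = 84.255 / 495.892 = 0.1699.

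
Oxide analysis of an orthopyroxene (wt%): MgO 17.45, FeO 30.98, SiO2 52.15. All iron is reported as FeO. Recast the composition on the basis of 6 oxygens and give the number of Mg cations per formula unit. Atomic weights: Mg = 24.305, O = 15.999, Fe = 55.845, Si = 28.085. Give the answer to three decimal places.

17.45 wt% MgO ÷ 40.304 g/mol = 0.43296 mol, giving 0.43296 Mg and 0.43296 O.
30.98 wt% FeO ÷ 71.844 g/mol = 0.43121 mol, giving 0.43121 Fe and 0.43121 O.
52.15 wt% SiO2 ÷ 60.083 g/mol = 0.86797 mol, giving 0.86797 Si and 1.73594 O.
Oxygen sums to 2.60011; scaling by 6/2.60011 = 2.30759 puts the formula on 6 O.
Mg: 0.43296 × 2.30759 = 0.999 atoms per formula unit.

0.999 Mg apfu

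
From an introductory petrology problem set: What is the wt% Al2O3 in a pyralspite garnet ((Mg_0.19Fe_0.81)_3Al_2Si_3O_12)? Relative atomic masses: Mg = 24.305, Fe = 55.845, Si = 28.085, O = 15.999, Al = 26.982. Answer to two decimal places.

Formula mass = 479.764 g/mol.
2 Al → 1.0000 mol Al2O3 per formula unit; M(Al2O3) = 101.961, so Al2O3 mass = 101.961 g.
101.961/479.764 × 100 = 21.25 wt%.

21.25 wt%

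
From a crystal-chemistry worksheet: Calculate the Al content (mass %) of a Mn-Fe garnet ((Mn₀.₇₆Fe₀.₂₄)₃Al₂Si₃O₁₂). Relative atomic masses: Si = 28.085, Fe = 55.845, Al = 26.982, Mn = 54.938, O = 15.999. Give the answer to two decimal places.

Molar mass of (Mn₀.₇₆Fe₀.₂₄)₃Al₂Si₃O₁₂: 2.28×54.938 + 0.72×55.845 + 2×26.982 + 3×28.085 + 12×15.999 = 495.674 g/mol.
Mass of Al per formula unit: 2 × 26.982 = 53.964 g.
Weight fraction Al = 53.964 / 495.674 = 0.1089.

10.89 mass %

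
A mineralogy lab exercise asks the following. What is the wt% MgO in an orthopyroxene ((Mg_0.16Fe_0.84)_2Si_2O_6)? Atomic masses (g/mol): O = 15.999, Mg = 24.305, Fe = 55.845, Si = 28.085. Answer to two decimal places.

5.08 wt%

Formula mass = 253.761 g/mol.
0.32 Mg → 0.3200 mol MgO per formula unit; M(MgO) = 40.304, so MgO mass = 12.897 g.
12.897/253.761 × 100 = 5.08 wt%.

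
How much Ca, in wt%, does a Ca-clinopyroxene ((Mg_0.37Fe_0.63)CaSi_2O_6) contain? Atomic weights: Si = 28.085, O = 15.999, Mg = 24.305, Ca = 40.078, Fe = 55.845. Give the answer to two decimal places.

16.95 wt%

Molar mass of (Mg_0.37Fe_0.63)CaSi_2O_6: 0.37·24.305 + 0.63·55.845 + 1·40.078 + 2·28.085 + 6·15.999 = 236.417 g/mol.
Mass of Ca per formula unit: 1 × 40.078 = 40.078 g.
Weight fraction Ca = 40.078 / 236.417 = 0.1695.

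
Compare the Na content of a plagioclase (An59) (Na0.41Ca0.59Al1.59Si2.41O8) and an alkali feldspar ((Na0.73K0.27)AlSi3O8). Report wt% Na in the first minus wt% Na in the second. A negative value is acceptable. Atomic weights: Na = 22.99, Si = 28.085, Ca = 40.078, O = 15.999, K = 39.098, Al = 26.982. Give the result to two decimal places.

Na in Na0.41Ca0.59Al1.59Si2.41O8: molar mass 271.650 g/mol; 0.41×22.99 = 9.426 g → 3.47 wt%.
Na in (Na0.73K0.27)AlSi3O8: molar mass 266.568 g/mol; 0.73×22.99 = 16.783 g → 6.30 wt%.
Difference = 3.47 − 6.30 = -2.83 percentage points.

-2.83 percentage points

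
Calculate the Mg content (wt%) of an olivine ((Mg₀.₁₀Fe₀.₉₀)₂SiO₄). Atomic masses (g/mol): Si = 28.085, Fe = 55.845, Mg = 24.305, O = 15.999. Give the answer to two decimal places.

M((Mg₀.₁₀Fe₀.₉₀)₂SiO₄) = 197.463 g/mol.
Mg contributes 0.20 × 24.305 = 4.861 g per mole.
4.861/197.463 = 0.0246 → 2.46%.

2.46 wt%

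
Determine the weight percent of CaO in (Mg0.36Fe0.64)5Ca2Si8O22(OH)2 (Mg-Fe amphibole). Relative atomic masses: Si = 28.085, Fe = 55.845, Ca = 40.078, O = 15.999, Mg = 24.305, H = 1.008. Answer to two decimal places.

M((Mg0.36Fe0.64)5Ca2Si8O22(OH)2) = 913.281 g/mol; M(CaO) = 56.077 g/mol.
Moles CaO per formula unit = 2 Ca ÷ 1 = 2.0000.
CaO fraction = (2.0000 × 56.077) / 913.281 = 112.154/913.281 = 0.1228.

12.28 wt%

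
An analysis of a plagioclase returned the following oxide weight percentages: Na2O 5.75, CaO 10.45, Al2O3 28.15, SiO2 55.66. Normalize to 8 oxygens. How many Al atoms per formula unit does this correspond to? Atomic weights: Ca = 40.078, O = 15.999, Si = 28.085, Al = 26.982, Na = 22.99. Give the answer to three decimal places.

5.75 wt% Na2O ÷ 61.979 g/mol = 0.09277 mol, giving 0.18554 Na and 0.09277 O.
10.45 wt% CaO ÷ 56.077 g/mol = 0.18635 mol, giving 0.18635 Ca and 0.18635 O.
28.15 wt% Al2O3 ÷ 101.961 g/mol = 0.27609 mol, giving 0.55218 Al and 0.82827 O.
55.66 wt% SiO2 ÷ 60.083 g/mol = 0.92639 mol, giving 0.92639 Si and 1.85278 O.
Oxygen sums to 2.96017; scaling by 8/2.96017 = 2.70255 puts the formula on 8 O.
Al: 0.55218 × 2.70255 = 1.492 atoms per formula unit.

1.492 Al apfu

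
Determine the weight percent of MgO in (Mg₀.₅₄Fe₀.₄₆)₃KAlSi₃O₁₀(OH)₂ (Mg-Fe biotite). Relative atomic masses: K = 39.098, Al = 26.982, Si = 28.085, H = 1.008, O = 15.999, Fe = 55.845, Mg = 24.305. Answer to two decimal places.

M((Mg₀.₅₄Fe₀.₄₆)₃KAlSi₃O₁₀(OH)₂) = 460.779 g/mol; M(MgO) = 40.304 g/mol.
Moles MgO per formula unit = 1.62 Mg ÷ 1 = 1.6200.
MgO fraction = (1.6200 × 40.304) / 460.779 = 65.292/460.779 = 0.1417.

14.17 wt%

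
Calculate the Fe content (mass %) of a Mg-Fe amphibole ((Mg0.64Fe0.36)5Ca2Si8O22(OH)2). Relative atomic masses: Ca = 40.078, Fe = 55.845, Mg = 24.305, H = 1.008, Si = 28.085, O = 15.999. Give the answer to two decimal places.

M((Mg0.64Fe0.36)5Ca2Si8O22(OH)2) = 869.125 g/mol.
Fe contributes 1.80 × 55.845 = 100.521 g per mole.
100.521/869.125 = 0.1157 → 11.57%.

11.57 mass %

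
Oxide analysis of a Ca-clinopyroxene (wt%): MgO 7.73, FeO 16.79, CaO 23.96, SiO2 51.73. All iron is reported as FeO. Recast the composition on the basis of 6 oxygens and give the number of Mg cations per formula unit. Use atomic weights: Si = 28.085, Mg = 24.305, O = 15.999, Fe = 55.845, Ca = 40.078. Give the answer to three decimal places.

MgO (M=40.304): mol = 0.19179; Mg = 0.19179, O = 0.19179.
FeO (M=71.844): mol = 0.23370; Fe = 0.23370, O = 0.23370.
CaO (M=56.077): mol = 0.42727; Ca = 0.42727, O = 0.42727.
SiO2 (M=60.083): mol = 0.86098; Si = 0.86098, O = 1.72196.
ΣO = 2.57472; factor = 6/ΣO = 2.33035.
Mg apfu = 0.19179 × 2.33035 = 0.447.

0.447 Mg apfu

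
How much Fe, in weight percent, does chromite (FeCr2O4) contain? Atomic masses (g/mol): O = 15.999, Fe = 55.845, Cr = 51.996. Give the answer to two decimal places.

Molar mass of FeCr2O4: 1*55.845 + 2*51.996 + 4*15.999 = 223.833 g/mol.
Mass of Fe per formula unit: 1 × 55.845 = 55.845 g.
Weight fraction Fe = 55.845 / 223.833 = 0.2495.

24.95 weight percent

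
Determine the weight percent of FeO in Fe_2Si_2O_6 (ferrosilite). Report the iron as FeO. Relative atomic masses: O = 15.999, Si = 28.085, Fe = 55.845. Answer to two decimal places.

54.46 wt%

M(Fe_2Si_2O_6) = 263.854 g/mol; M(FeO) = 71.844 g/mol.
Moles FeO per formula unit = 2 Fe ÷ 1 = 2.0000.
FeO fraction = (2.0000 × 71.844) / 263.854 = 143.688/263.854 = 0.5446.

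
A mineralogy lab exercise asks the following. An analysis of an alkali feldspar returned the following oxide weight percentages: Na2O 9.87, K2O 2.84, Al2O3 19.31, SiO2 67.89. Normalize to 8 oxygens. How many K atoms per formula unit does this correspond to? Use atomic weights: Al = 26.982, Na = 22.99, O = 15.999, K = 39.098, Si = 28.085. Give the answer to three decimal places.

Na2O: 9.87/61.979 = 0.15925 mol → 0.31850 mol Na, 0.15925 mol O.
K2O: 2.84/94.195 = 0.03015 mol → 0.06030 mol K, 0.03015 mol O.
Al2O3: 19.31/101.961 = 0.18939 mol → 0.37878 mol Al, 0.56817 mol O.
SiO2: 67.89/60.083 = 1.12994 mol → 1.12994 mol Si, 2.25988 mol O.
Total oxygen = 3.01745 mol. Normalization factor = 8/3.01745 = 2.65125.
K per 8 O = 0.06030 × 2.65125 = 0.160.

0.160 K apfu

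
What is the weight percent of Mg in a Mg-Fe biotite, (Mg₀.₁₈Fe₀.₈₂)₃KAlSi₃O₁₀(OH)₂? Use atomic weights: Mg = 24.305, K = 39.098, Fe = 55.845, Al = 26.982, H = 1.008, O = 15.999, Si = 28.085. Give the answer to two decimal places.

2.65 weight percent

M((Mg₀.₁₈Fe₀.₈₂)₃KAlSi₃O₁₀(OH)₂) = 494.842 g/mol.
Mg contributes 0.54 × 24.305 = 13.125 g per mole.
13.125/494.842 = 0.0265 → 2.65%.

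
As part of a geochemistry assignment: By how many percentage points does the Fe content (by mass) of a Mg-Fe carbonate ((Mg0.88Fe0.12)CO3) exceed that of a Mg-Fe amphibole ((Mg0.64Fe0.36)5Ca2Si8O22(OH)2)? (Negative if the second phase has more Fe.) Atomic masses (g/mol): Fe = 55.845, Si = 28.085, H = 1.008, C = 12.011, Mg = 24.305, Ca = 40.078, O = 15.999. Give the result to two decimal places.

First mineral: 6.701 g Fe in 88.098 g formula = 7.61 wt% Fe.
Second mineral: 100.521 g Fe in 869.125 g formula = 11.57 wt% Fe.
7.61% − 11.57% gives a difference of -3.96 percentage points.

-3.96 percentage points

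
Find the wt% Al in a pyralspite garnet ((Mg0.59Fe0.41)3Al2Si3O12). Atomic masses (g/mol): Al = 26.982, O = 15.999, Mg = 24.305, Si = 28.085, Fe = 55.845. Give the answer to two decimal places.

12.21 mass %

M((Mg0.59Fe0.41)3Al2Si3O12) = 441.916 g/mol.
Al contributes 2 × 26.982 = 53.964 g per mole.
53.964/441.916 = 0.1221 → 12.21%.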